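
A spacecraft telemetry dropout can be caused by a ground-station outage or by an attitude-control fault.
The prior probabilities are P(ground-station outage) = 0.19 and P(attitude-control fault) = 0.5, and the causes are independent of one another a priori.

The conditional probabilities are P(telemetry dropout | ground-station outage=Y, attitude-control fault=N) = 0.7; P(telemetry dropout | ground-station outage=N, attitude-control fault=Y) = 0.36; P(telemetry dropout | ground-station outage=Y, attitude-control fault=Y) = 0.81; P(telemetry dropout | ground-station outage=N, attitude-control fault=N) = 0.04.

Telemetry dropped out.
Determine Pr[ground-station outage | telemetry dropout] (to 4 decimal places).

Sum P(telemetry dropout|·) weighted by the priors over the 4 (ground-station outage, attitude-control fault) configurations:
  P(telemetry dropout) = 0.04·0.81·0.5 + 0.36·0.81·0.5 + 0.7·0.19·0.5 + 0.81·0.19·0.5
        = 0.016200 + 0.145800 + 0.066500 + 0.076950 = 0.305450
Configurations with ground-station outage contribute 0.143450, so
  P(ground-station outage | telemetry dropout) = 0.143450 / 0.305450 ≈ 0.4696

Pr[ground-station outage | telemetry dropout] ≈ 0.4696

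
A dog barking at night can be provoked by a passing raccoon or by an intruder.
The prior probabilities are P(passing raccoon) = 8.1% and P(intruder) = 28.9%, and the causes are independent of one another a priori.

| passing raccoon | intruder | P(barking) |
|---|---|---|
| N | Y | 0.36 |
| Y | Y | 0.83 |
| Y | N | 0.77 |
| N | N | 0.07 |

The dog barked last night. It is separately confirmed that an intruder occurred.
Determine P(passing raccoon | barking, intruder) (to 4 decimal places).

By total probability over both values of passing raccoon:
  P(barking | intruder) = 0.36·0.919 + 0.83·0.081
        = 0.330840 + 0.067230 = 0.398070
Configurations with passing raccoon contribute 0.067230, so
  P(passing raccoon | barking, intruder) = 0.067230 / 0.398070 ≈ 0.1689

P(passing raccoon | barking, intruder) ≈ 0.1689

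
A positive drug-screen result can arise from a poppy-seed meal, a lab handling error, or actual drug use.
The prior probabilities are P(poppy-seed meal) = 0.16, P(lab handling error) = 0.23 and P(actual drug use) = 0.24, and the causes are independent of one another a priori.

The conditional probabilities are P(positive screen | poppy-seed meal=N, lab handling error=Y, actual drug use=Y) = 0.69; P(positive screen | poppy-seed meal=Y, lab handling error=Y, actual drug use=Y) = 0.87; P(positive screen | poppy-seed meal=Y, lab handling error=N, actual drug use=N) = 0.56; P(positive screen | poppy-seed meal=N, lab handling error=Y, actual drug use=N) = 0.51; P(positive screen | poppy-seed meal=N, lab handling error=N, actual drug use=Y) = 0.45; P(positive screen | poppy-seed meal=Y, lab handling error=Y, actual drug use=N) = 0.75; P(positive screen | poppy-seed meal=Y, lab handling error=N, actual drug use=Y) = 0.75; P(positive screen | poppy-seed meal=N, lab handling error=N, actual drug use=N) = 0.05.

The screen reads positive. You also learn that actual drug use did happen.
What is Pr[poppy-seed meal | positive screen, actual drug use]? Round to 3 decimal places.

Pr[poppy-seed meal | positive screen, actual drug use] ≈ 0.227

Sum P(positive screen|·) weighted by the priors over the 4 (poppy-seed meal, lab handling error) configurations:
  P(positive screen | actual drug use) = 0.45×0.84×0.77 + 0.69×0.84×0.23 + 0.75×0.16×0.77 + 0.87×0.16×0.23
        = 0.291060 + 0.133308 + 0.092400 + 0.032016 = 0.548784
Configurations with poppy-seed meal contribute 0.124416, so
  P(poppy-seed meal | positive screen, actual drug use) = 0.124416 / 0.548784 ≈ 0.227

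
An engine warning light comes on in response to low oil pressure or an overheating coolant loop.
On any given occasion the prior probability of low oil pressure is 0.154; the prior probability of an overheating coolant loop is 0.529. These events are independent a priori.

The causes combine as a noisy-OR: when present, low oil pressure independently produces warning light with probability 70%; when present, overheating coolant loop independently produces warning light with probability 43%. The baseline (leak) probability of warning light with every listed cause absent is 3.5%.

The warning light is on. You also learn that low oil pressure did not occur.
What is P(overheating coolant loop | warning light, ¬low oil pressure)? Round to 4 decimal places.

Under noisy-OR, P(warning light | causes) = 1 − (1−0.035)·∏(1−qᵢ) over the active causes.
Sum P(warning light|·) weighted by the priors over both values of overheating coolant loop:
  P(warning light | ¬low oil pressure) = 0.035*0.471 + 0.44995*0.529
        = 0.016485 + 0.238024 = 0.254509
The terms with overheating coolant loop present sum to 0.238024, so
  P(overheating coolant loop | warning light, ¬low oil pressure) = 0.238024 / 0.254509 ≈ 0.9352

P(overheating coolant loop | warning light, ¬low oil pressure) ≈ 0.9352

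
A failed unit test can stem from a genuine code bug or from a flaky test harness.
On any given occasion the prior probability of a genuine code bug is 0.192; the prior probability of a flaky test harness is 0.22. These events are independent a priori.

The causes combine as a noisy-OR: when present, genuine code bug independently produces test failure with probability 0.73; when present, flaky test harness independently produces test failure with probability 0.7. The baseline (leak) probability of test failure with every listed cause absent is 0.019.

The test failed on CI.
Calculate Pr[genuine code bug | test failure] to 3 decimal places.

Under noisy-OR, P(test failure | causes) = 1 − (1−0.019)·∏(1−qᵢ) over the active causes.
P(test failure) = 0.019×0.808×0.78 + 0.7057×0.808×0.22 + 0.73513×0.192×0.78 + 0.920539×0.192×0.22 = 0.011975 + 0.125445 + 0.110093 + 0.038884 = 0.286397
The genuine code bug-present share is 0.110093 + 0.038884 = 0.148977.
P(genuine code bug | test failure) = 0.148977 / 0.286397 ≈ 0.520

Pr[genuine code bug | test failure] ≈ 0.520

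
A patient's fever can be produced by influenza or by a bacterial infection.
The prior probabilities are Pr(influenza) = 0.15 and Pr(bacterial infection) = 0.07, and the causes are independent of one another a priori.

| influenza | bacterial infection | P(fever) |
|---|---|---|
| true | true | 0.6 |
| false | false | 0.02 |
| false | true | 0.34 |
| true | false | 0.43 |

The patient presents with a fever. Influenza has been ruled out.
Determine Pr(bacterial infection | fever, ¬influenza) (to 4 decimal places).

Pr(bacterial infection | fever, ¬influenza) ≈ 0.5613

Weight on bacterial infection=true, given the evidence: 0.34×0.07 = 0.023800
Normalizer over all consistent configurations: 0.02×0.93 + 0.34×0.07 = 0.042400
Posterior = 0.023800 / 0.042400 ≈ 0.5613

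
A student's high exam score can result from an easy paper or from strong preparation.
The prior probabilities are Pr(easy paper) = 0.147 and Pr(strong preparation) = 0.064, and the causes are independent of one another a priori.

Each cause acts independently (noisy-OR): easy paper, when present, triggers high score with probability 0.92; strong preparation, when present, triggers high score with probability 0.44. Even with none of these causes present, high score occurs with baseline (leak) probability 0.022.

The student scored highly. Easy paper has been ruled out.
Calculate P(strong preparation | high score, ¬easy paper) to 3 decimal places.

Under noisy-OR, P(high score | causes) = 1 − (1−0.022)·∏(1−qᵢ) over the active causes.
For the numerator, keep only strong preparation=true terms: 0.45232*0.064 = 0.028948
Normalizer over all consistent configurations: 0.022*0.936 + 0.45232*0.064 = 0.049540
P(strong preparation | high score, ¬easy paper) = 0.028948/0.049540 ≈ 0.584

P(strong preparation | high score, ¬easy paper) ≈ 0.584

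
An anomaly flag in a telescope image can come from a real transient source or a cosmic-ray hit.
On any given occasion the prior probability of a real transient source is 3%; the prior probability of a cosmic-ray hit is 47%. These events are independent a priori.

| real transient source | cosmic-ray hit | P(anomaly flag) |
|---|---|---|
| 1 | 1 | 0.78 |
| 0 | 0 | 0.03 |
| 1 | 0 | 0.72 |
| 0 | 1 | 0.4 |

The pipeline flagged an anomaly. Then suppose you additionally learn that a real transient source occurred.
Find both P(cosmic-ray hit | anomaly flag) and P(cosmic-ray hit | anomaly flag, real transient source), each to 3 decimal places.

P(anomaly flag) = 0.03*0.97*0.53 + 0.4*0.97*0.47 + 0.72*0.03*0.53 + 0.78*0.03*0.47 = 0.015423 + 0.182360 + 0.011448 + 0.010998 = 0.220229
Of this, 0.193358 comes from 0.182360 + 0.010998 (the cosmic-ray hit=true cases).
Hence the posterior is 0.193358/0.220229 ≈ 0.878.

Now also conditioning on real transient source=true:
P(anomaly flag | real transient source) = 0.72·0.53 + 0.78·0.47 = 0.381600 + 0.366600 = 0.748200
Of this, 0.366600 comes from 0.78·0.47 (the cosmic-ray hit=true cases).
P(cosmic-ray hit | anomaly flag, real transient source) = 0.366600 / 0.748200 ≈ 0.490

P(cosmic-ray hit | anomaly flag) ≈ 0.878; P(cosmic-ray hit | anomaly flag, real transient source) ≈ 0.490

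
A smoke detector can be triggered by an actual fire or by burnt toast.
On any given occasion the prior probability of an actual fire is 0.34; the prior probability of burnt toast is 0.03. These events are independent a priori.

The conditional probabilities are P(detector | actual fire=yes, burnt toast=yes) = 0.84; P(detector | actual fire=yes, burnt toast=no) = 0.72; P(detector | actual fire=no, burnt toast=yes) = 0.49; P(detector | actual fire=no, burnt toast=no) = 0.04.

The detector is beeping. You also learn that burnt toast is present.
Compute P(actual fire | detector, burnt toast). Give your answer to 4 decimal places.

P(detector | burnt toast) = 0.49*0.66 + 0.84*0.34 = 0.323400 + 0.285600 = 0.609000
Of this, 0.285600 comes from 0.84*0.34 (the actual fire=true cases).
P(actual fire | detector, burnt toast) = 0.285600 / 0.609000 ≈ 0.4690

P(actual fire | detector, burnt toast) ≈ 0.4690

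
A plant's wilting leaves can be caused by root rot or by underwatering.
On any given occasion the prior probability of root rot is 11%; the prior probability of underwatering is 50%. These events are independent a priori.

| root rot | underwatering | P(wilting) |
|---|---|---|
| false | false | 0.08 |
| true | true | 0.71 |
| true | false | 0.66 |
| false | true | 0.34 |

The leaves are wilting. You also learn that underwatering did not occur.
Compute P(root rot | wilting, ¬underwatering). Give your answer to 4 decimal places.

By total probability over both values of root rot:
  P(wilting | ¬underwatering) = 0.08·0.89 + 0.66·0.11
        = 0.071200 + 0.072600 = 0.143800
Keeping only the root rot-present terms gives 0.072600, so
  P(root rot | wilting, ¬underwatering) = 0.072600 / 0.143800 ≈ 0.5049

P(root rot | wilting, ¬underwatering) ≈ 0.5049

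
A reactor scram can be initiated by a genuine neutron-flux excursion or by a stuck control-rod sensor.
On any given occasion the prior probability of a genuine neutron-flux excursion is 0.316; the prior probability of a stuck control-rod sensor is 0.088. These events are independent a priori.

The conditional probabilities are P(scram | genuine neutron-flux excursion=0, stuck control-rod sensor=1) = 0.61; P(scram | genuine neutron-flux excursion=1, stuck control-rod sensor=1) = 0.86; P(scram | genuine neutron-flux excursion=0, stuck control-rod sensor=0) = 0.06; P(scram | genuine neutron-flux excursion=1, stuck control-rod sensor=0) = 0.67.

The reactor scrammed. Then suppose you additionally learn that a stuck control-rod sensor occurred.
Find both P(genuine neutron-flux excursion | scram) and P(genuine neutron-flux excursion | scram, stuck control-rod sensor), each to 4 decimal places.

By total probability over the 4 (genuine neutron-flux excursion, stuck control-rod sensor) configurations:
  P(scram) = 0.06*0.684*0.912 + 0.61*0.684*0.088 + 0.67*0.316*0.912 + 0.86*0.316*0.088
        = 0.037428 + 0.036717 + 0.193089 + 0.023915 = 0.291149
Configurations with genuine neutron-flux excursion contribute 0.217004, so
  P(genuine neutron-flux excursion | scram) = 0.217004 / 0.291149 ≈ 0.7453

Now condition on the additional information:
P(scram | stuck control-rod sensor) = 0.61·0.684 + 0.86·0.316 = 0.417240 + 0.271760 = 0.689000
Of this, 0.271760 comes from 0.86·0.316 (the genuine neutron-flux excursion=true cases).
Hence the posterior is 0.271760/0.689000 ≈ 0.3944.

P(genuine neutron-flux excursion | scram) ≈ 0.7453; P(genuine neutron-flux excursion | scram, stuck control-rod sensor) ≈ 0.3944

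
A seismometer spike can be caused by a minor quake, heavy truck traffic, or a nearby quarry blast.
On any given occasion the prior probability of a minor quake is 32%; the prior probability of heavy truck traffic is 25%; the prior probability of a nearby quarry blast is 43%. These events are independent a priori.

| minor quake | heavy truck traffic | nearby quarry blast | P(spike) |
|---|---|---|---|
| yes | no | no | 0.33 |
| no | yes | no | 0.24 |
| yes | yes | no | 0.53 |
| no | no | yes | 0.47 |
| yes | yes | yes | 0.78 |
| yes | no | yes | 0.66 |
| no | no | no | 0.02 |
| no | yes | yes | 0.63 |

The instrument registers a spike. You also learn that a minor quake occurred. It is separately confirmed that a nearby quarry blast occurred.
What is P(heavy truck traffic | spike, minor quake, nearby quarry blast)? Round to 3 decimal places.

P(spike | minor quake, nearby quarry blast) = 0.66*0.75 + 0.78*0.25 = 0.495000 + 0.195000 = 0.690000
Of this, 0.195000 comes from 0.78*0.25 (the heavy truck traffic=true cases).
So P(heavy truck traffic | spike, minor quake, nearby quarry blast) = 0.195000/0.690000 ≈ 0.283.

P(heavy truck traffic | spike, minor quake, nearby quarry blast) ≈ 0.283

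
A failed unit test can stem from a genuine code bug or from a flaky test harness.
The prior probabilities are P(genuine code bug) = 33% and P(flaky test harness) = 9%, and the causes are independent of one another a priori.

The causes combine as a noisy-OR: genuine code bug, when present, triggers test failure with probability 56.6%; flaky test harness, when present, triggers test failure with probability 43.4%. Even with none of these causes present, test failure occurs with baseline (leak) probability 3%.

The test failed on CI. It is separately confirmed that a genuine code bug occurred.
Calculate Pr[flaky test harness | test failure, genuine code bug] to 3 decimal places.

Under noisy-OR, P(test failure | causes) = 1 − (1−0.03)·∏(1−qᵢ) over the active causes.
For the numerator, keep only flaky test harness=true terms: 0.761725×0.09 = 0.068555
Denominator P(test failure | genuine code bug): 0.57902×0.91 + 0.761725×0.09 = 0.595463
P(flaky test harness | test failure, genuine code bug) = 0.068555/0.595463 ≈ 0.115

Pr[flaky test harness | test failure, genuine code bug] ≈ 0.115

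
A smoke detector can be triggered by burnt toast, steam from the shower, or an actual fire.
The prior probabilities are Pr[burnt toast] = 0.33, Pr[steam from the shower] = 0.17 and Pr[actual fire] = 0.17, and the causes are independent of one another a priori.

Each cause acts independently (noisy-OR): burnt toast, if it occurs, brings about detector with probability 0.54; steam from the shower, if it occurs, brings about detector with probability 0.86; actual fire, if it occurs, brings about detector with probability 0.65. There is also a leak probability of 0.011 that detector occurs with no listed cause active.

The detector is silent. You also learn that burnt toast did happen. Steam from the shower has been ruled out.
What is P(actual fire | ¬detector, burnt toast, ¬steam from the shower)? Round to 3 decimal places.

Under noisy-OR, P(detector | causes) = 1 − (1−0.011)·∏(1−qᵢ) over the active causes.
For the numerator, keep only actual fire=true terms: 0.159229·0.17 = 0.027069
Normalizer over all consistent configurations: 0.45494·0.83 + 0.159229·0.17 = 0.404669
Posterior = 0.027069 / 0.404669 ≈ 0.067

P(actual fire | ¬detector, burnt toast, ¬steam from the shower) ≈ 0.067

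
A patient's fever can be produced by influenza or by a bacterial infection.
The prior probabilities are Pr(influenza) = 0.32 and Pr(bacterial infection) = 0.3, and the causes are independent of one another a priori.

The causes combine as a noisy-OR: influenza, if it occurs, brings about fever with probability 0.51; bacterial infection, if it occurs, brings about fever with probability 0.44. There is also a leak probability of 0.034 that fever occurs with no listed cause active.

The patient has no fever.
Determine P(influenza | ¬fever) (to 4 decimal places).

P(influenza | ¬fever) ≈ 0.1874

Under noisy-OR, P(fever | causes) = 1 − (1−0.034)·∏(1−qᵢ) over the active causes.
Numerator (weight on configurations with influenza): 0.106028 + 0.025447 = 0.131475
Normalizer over all consistent configurations: 0.966×0.68×0.7 + 0.54096×0.68×0.3 + 0.47334×0.32×0.7 + 0.26507×0.32×0.3 = 0.701647
Posterior = 0.131475 / 0.701647 ≈ 0.1874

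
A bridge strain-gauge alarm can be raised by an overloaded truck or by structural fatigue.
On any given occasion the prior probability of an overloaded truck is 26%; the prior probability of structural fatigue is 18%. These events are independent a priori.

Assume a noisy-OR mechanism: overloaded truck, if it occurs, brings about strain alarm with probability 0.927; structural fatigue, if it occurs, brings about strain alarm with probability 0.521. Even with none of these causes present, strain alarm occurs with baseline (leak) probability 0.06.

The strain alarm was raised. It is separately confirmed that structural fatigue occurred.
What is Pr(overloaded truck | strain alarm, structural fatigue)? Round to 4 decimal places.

Under noisy-OR, P(strain alarm | causes) = 1 − (1−0.06)·∏(1−qᵢ) over the active causes.
For the numerator, keep only overloaded truck=true terms: 0.967131×0.26 = 0.251454
Normalizer over all consistent configurations: 0.54974×0.74 + 0.967131×0.26 = 0.658262
P(overloaded truck | strain alarm, structural fatigue) = 0.251454/0.658262 ≈ 0.3820

Pr(overloaded truck | strain alarm, structural fatigue) ≈ 0.3820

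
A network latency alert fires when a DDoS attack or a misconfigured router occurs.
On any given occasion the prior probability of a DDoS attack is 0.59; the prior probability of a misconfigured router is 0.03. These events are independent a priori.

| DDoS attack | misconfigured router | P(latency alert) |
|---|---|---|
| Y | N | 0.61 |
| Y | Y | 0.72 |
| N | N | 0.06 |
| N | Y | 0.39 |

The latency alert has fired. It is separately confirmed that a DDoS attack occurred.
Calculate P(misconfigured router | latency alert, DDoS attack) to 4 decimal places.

P(misconfigured router | latency alert, DDoS attack) ≈ 0.0352

Numerator (weight on configurations with misconfigured router): 0.72×0.03 = 0.021600
Normalizer over all consistent configurations: 0.61×0.97 + 0.72×0.03 = 0.613300
P(misconfigured router | latency alert, DDoS attack) = 0.021600/0.613300 ≈ 0.0352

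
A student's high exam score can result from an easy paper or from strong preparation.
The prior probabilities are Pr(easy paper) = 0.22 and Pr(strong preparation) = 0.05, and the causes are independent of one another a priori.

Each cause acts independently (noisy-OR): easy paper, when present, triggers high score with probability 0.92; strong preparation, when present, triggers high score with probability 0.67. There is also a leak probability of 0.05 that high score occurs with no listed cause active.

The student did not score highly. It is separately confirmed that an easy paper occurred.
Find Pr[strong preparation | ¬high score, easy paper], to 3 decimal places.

Pr[strong preparation | ¬high score, easy paper] ≈ 0.017

Under noisy-OR, P(high score | causes) = 1 − (1−0.05)·∏(1−qᵢ) over the active causes.
Numerator (weight on configurations with strong preparation): 0.02508·0.05 = 0.001254
Normalizer over all consistent configurations: 0.076·0.95 + 0.02508·0.05 = 0.073454
P(strong preparation | ¬high score, easy paper) = 0.001254/0.073454 ≈ 0.017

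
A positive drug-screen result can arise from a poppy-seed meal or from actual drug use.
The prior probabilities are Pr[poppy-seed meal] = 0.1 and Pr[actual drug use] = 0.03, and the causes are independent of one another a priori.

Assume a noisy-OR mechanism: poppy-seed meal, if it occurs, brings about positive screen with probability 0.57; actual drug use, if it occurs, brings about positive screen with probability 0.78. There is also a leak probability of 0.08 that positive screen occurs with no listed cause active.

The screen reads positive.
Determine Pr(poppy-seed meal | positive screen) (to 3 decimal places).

Pr(poppy-seed meal | positive screen) ≈ 0.402

Under noisy-OR, P(positive screen | causes) = 1 − (1−0.08)·∏(1−qᵢ) over the active causes.
Enumerate the 4 (poppy-seed meal, actual drug use) configurations and weight by the priors:
  P(positive screen) = 0.08*0.9*0.97 + 0.7976*0.9*0.03 + 0.6044*0.1*0.97 + 0.912968*0.1*0.03
        = 0.069840 + 0.021535 + 0.058627 + 0.002739 = 0.152741
Keeping only the poppy-seed meal-present terms gives 0.061366, so
  P(poppy-seed meal | positive screen) = 0.061366 / 0.152741 ≈ 0.402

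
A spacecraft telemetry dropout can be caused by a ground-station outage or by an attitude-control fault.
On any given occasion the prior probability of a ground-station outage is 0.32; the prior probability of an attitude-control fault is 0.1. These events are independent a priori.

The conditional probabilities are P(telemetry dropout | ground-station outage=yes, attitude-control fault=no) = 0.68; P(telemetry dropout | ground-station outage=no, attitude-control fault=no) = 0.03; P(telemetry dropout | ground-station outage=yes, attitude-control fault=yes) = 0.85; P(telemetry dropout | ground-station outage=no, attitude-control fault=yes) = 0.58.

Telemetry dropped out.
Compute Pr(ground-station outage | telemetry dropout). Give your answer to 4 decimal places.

Pr(ground-station outage | telemetry dropout) ≈ 0.7942

Numerator (weight on configurations with ground-station outage): 0.195840 + 0.027200 = 0.223040
Normalizer over all consistent configurations: 0.03·0.68·0.9 + 0.58·0.68·0.1 + 0.68·0.32·0.9 + 0.85·0.32·0.1 = 0.280840
Posterior = 0.223040 / 0.280840 ≈ 0.7942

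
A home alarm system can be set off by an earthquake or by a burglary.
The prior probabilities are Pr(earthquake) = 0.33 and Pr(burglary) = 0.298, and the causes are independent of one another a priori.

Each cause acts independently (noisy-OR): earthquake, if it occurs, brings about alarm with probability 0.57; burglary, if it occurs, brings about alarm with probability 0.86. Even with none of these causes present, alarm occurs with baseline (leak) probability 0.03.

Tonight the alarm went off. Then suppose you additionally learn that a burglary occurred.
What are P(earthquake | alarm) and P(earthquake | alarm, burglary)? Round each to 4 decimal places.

P(earthquake | alarm) ≈ 0.5495; P(earthquake | alarm, burglary) ≈ 0.3492

Under noisy-OR, P(alarm | causes) = 1 − (1−0.03)·∏(1−qᵢ) over the active causes.
By total probability over the 4 (earthquake, burglary) configurations:
  P(alarm) = 0.03·0.67·0.702 + 0.8642·0.67·0.298 + 0.5829·0.33·0.702 + 0.941606·0.33·0.298
        = 0.014110 + 0.172546 + 0.135035 + 0.092598 = 0.414289
The terms with earthquake present sum to 0.227633, so
  P(earthquake | alarm) = 0.227633 / 0.414289 ≈ 0.5495

Now condition on the additional information:
P(alarm | burglary) = 0.8642*0.67 + 0.941606*0.33 = 0.579014 + 0.310730 = 0.889744
Of this, 0.310730 comes from 0.941606*0.33 (the earthquake=true cases).
P(earthquake | alarm, burglary) = 0.310730 / 0.889744 ≈ 0.3492
The drop from 0.5495 to 0.3492 is the explaining-away (discounting) effect.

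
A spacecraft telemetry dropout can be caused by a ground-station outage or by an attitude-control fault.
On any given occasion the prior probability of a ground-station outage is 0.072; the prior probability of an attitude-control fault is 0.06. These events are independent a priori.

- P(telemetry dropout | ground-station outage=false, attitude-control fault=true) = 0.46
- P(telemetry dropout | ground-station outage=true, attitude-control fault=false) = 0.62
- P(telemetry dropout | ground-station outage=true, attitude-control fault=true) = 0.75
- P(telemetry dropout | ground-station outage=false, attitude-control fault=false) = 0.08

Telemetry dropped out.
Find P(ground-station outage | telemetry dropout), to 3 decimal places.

P(ground-station outage | telemetry dropout) ≈ 0.321

P(telemetry dropout) = 0.08×0.928×0.94 + 0.46×0.928×0.06 + 0.62×0.072×0.94 + 0.75×0.072×0.06 = 0.069786 + 0.025613 + 0.041962 + 0.003240 = 0.140601
Of this, 0.045202 comes from 0.041962 + 0.003240 (the ground-station outage=true cases).
So P(ground-station outage | telemetry dropout) = 0.045202/0.140601 ≈ 0.321.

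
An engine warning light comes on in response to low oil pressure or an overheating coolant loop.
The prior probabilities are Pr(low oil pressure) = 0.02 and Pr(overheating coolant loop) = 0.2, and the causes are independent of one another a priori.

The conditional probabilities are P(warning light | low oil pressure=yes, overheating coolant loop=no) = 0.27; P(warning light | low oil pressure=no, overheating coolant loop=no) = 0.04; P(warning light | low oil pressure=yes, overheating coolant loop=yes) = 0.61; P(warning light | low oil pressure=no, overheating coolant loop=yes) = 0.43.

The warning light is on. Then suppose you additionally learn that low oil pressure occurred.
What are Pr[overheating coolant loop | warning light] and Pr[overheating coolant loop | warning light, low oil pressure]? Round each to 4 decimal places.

Pr[overheating coolant loop | warning light] ≈ 0.7085; Pr[overheating coolant loop | warning light, low oil pressure] ≈ 0.3609

Enumerate the 4 (low oil pressure, overheating coolant loop) configurations and weight by the priors:
  P(warning light) = 0.04·0.98·0.8 + 0.43·0.98·0.2 + 0.27·0.02·0.8 + 0.61·0.02·0.2
        = 0.031360 + 0.084280 + 0.004320 + 0.002440 = 0.122400
The terms with overheating coolant loop present sum to 0.086720, so
  P(overheating coolant loop | warning light) = 0.086720 / 0.122400 ≈ 0.7085

Now also conditioning on low oil pressure=true:
P(warning light | low oil pressure) = 0.27·0.8 + 0.61·0.2 = 0.216000 + 0.122000 = 0.338000
The overheating coolant loop-present share is 0.61·0.2 = 0.122000.
So P(overheating coolant loop | warning light, low oil pressure) = 0.122000/0.338000 ≈ 0.3609.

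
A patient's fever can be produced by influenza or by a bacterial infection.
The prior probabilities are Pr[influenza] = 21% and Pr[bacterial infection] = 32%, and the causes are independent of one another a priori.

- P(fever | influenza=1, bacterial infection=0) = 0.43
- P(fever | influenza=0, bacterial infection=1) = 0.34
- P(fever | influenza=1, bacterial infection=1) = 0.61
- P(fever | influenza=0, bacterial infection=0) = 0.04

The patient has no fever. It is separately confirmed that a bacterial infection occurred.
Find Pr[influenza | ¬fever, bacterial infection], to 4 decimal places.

Pr[influenza | ¬fever, bacterial infection] ≈ 0.1358

Weight on influenza=true, given the evidence: 0.39*0.21 = 0.081900
Normalizer over all consistent configurations: 0.66*0.79 + 0.39*0.21 = 0.603300
Posterior = 0.081900 / 0.603300 ≈ 0.1358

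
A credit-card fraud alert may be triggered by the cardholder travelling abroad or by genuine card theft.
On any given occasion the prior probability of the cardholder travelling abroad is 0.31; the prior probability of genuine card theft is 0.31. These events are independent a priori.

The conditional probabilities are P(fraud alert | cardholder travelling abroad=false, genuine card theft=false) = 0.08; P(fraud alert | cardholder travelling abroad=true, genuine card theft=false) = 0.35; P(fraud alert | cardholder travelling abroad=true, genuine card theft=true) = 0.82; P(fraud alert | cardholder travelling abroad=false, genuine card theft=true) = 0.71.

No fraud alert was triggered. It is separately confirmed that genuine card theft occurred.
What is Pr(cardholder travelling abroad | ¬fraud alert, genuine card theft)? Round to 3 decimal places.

Pr(cardholder travelling abroad | ¬fraud alert, genuine card theft) ≈ 0.218

For the numerator, keep only cardholder travelling abroad=true terms: 0.18×0.31 = 0.055800
Normalizer over all consistent configurations: 0.29×0.69 + 0.18×0.31 = 0.255900
P(cardholder travelling abroad | ¬fraud alert, genuine card theft) = 0.055800/0.255900 ≈ 0.218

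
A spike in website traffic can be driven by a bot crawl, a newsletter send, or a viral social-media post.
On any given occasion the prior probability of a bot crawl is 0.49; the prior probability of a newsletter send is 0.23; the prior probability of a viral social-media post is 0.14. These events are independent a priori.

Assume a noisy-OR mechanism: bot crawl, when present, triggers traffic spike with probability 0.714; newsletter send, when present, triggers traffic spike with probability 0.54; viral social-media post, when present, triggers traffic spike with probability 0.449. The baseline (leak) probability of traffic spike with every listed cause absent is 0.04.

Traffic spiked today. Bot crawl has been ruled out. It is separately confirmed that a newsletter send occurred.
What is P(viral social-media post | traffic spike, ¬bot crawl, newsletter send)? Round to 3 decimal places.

P(viral social-media post | traffic spike, ¬bot crawl, newsletter send) ≈ 0.181

Under noisy-OR, P(traffic spike | causes) = 1 − (1−0.04)·∏(1−qᵢ) over the active causes.
Numerator (weight on configurations with viral social-media post): 0.756678·0.14 = 0.105935
Normalizer over all consistent configurations: 0.5584·0.86 + 0.756678·0.14 = 0.586159
P(viral social-media post | traffic spike, ¬bot crawl, newsletter send) = 0.105935/0.586159 ≈ 0.181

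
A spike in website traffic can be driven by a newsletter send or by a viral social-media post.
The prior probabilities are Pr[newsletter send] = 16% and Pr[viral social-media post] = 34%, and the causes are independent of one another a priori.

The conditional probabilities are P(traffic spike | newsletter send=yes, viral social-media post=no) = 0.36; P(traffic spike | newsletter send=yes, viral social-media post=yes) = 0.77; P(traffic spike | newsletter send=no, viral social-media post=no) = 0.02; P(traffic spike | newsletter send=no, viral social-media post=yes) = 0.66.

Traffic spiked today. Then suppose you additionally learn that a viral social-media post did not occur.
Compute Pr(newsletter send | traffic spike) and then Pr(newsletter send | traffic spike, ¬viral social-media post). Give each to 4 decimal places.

Pr(newsletter send | traffic spike) ≈ 0.2859; Pr(newsletter send | traffic spike, ¬viral social-media post) ≈ 0.7742

Numerator (weight on configurations with newsletter send): 0.038016 + 0.041888 = 0.079904
The normalizing constant is 0.02×0.84×0.66 + 0.66×0.84×0.34 + 0.36×0.16×0.66 + 0.77×0.16×0.34 = 0.279488
Posterior = 0.079904 / 0.279488 ≈ 0.2859

With the extra evidence:
Sum P(traffic spike|·) weighted by the priors over both values of newsletter send:
  P(traffic spike | ¬viral social-media post) = 0.02·0.84 + 0.36·0.16
        = 0.016800 + 0.057600 = 0.074400
Configurations with newsletter send contribute 0.057600, so
  P(newsletter send | traffic spike, ¬viral social-media post) = 0.057600 / 0.074400 ≈ 0.7742
With viral social-media post excluded, newsletter send must carry more of the explanatory weight for the traffic spike.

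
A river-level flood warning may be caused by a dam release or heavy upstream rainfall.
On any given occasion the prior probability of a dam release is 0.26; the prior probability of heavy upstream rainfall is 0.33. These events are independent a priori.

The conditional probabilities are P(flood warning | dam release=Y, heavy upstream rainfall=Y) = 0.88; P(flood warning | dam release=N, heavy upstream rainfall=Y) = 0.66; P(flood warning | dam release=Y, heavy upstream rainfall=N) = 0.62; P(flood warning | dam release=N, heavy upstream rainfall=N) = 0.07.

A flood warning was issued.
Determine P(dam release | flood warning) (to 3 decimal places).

Weight on dam release=true, given the evidence: 0.108004 + 0.075504 = 0.183508
Denominator P(flood warning): 0.07*0.74*0.67 + 0.66*0.74*0.33 + 0.62*0.26*0.67 + 0.88*0.26*0.33 = 0.379386
P(dam release | flood warning) = 0.183508/0.379386 ≈ 0.484

P(dam release | flood warning) ≈ 0.484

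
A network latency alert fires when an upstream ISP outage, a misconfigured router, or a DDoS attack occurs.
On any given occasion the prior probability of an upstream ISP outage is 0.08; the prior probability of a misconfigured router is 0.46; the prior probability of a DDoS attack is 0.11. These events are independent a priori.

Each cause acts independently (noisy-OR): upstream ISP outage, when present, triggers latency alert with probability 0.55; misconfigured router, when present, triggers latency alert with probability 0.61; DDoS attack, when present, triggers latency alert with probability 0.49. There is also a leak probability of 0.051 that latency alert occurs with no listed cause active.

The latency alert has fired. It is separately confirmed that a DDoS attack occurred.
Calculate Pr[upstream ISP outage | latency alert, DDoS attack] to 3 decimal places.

Pr[upstream ISP outage | latency alert, DDoS attack] ≈ 0.101

Under noisy-OR, P(latency alert | causes) = 1 − (1−0.051)·∏(1−qᵢ) over the active causes.
P(latency alert | DDoS attack) = 0.51601·0.92·0.54 + 0.811244·0.92·0.46 + 0.782204·0.08·0.54 + 0.91506·0.08·0.46 = 0.256354 + 0.343318 + 0.033791 + 0.033674 = 0.667137
Restricting to configurations with upstream ISP outage present: 0.033791 + 0.033674 = 0.067465.
P(upstream ISP outage | latency alert, DDoS attack) = 0.067465 / 0.667137 ≈ 0.101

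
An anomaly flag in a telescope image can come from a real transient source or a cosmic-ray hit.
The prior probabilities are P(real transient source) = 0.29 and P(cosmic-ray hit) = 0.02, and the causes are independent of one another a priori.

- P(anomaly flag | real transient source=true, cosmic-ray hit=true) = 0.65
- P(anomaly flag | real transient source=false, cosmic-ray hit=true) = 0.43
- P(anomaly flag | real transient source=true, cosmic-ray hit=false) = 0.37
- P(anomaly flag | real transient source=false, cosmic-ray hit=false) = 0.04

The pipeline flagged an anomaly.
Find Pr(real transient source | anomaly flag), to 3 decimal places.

Pr(real transient source | anomaly flag) ≈ 0.762

Weight on real transient source=true, given the evidence: 0.105154 + 0.003770 = 0.108924
Normalizer over all consistent configurations: 0.04×0.71×0.98 + 0.43×0.71×0.02 + 0.37×0.29×0.98 + 0.65×0.29×0.02 = 0.142862
Posterior = 0.108924 / 0.142862 ≈ 0.762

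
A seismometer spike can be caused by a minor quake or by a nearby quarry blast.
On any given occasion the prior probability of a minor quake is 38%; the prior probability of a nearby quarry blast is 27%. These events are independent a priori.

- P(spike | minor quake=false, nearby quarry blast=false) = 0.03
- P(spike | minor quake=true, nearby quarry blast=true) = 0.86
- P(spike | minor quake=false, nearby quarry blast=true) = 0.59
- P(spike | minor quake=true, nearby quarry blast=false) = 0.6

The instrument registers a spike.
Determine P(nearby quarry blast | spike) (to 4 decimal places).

P(spike) = 0.03·0.62·0.73 + 0.59·0.62·0.27 + 0.6·0.38·0.73 + 0.86·0.38·0.27 = 0.013578 + 0.098766 + 0.166440 + 0.088236 = 0.367020
Restricting to configurations with nearby quarry blast present: 0.098766 + 0.088236 = 0.187002.
Hence the posterior is 0.187002/0.367020 ≈ 0.5095.

P(nearby quarry blast | spike) ≈ 0.5095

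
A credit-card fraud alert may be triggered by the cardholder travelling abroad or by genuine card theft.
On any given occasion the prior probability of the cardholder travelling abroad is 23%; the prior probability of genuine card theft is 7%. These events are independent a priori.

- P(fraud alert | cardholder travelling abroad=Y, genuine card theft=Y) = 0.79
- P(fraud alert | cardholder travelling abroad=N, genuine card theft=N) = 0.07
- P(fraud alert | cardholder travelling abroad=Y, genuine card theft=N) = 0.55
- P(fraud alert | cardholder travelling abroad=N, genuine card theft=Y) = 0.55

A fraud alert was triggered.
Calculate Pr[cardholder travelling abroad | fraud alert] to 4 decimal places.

P(fraud alert) = 0.07*0.77*0.93 + 0.55*0.77*0.07 + 0.55*0.23*0.93 + 0.79*0.23*0.07 = 0.050127 + 0.029645 + 0.117645 + 0.012719 = 0.210136
The cardholder travelling abroad-present share is 0.117645 + 0.012719 = 0.130364.
So P(cardholder travelling abroad | fraud alert) = 0.130364/0.210136 ≈ 0.6204.

Pr[cardholder travelling abroad | fraud alert] ≈ 0.6204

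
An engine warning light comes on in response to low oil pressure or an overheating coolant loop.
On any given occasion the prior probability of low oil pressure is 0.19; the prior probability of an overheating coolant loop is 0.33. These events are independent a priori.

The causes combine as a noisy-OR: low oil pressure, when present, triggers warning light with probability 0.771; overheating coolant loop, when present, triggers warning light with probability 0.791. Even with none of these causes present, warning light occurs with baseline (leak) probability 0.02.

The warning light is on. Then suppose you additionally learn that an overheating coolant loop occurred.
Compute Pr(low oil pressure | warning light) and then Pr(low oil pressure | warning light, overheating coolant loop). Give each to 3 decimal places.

Under noisy-OR, P(warning light | causes) = 1 − (1−0.02)·∏(1−qᵢ) over the active causes.
By total probability over the 4 (low oil pressure, overheating coolant loop) configurations:
  P(warning light) = 0.02·0.81·0.67 + 0.79518·0.81·0.33 + 0.77558·0.19·0.67 + 0.953096·0.19·0.33
        = 0.010854 + 0.212552 + 0.098731 + 0.059759 = 0.381896
Configurations with low oil pressure contribute 0.158490, so
  P(low oil pressure | warning light) = 0.158490 / 0.381896 ≈ 0.415

Now also conditioning on overheating coolant loop=true:
Sum P(warning light|·) weighted by the priors over both values of low oil pressure:
  P(warning light | overheating coolant loop) = 0.79518*0.81 + 0.953096*0.19
        = 0.644096 + 0.181088 = 0.825184
Configurations with low oil pressure contribute 0.181088, so
  P(low oil pressure | warning light, overheating coolant loop) = 0.181088 / 0.825184 ≈ 0.219
The drop from 0.415 to 0.219 is the explaining-away (discounting) effect.

Pr(low oil pressure | warning light) ≈ 0.415; Pr(low oil pressure | warning light, overheating coolant loop) ≈ 0.219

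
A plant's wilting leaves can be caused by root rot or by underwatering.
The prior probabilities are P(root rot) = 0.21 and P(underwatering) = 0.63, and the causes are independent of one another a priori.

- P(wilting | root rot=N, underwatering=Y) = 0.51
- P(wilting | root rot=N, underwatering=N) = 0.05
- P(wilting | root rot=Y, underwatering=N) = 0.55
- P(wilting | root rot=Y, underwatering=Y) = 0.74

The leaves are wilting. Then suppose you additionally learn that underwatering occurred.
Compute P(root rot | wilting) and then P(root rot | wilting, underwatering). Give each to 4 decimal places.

P(wilting) = 0.05·0.79·0.37 + 0.51·0.79·0.63 + 0.55·0.21·0.37 + 0.74·0.21·0.63 = 0.014615 + 0.253827 + 0.042735 + 0.097902 = 0.409079
Of this, 0.140637 comes from 0.042735 + 0.097902 (the root rot=true cases).
P(root rot | wilting) = 0.140637 / 0.409079 ≈ 0.3438

Now also conditioning on underwatering=true:
P(wilting | underwatering) = 0.51*0.79 + 0.74*0.21 = 0.402900 + 0.155400 = 0.558300
The root rot-present share is 0.74*0.21 = 0.155400.
Hence the posterior is 0.155400/0.558300 ≈ 0.2783.

P(root rot | wilting) ≈ 0.3438; P(root rot | wilting, underwatering) ≈ 0.2783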